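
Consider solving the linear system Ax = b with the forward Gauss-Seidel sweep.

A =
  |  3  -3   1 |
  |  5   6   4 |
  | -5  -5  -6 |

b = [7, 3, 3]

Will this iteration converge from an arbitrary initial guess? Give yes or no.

Let D = diag(3, 6, -6); L, U the strict triangles.
T_GS = -(D+L)⁻¹U: row 0 first, T[0,2] = -(1)/(3) = -0.3333; later rows by forward substitution.
  T[0,:] = [+0.0000 +1.0000 -0.3333]
  T[1,:] = [+0.0000 -0.8333 -0.3889]
  T[2,:] = [+0.0000 -0.1389 +0.6019]
|roots of det(T-λI)|: 0.8700, 0.6385, 0.0000.
spectral radius ρ = 0.8700; 0.8700 < 1 ⇒ converges.

yes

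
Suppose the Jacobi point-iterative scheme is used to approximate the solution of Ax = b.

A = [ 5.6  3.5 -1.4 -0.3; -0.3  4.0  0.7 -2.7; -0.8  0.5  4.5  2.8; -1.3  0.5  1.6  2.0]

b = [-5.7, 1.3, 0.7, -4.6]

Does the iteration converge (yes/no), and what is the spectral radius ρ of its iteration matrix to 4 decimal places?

Diagonal D = diag(5.6, 4, 4.5, 2); L, U strict lower/upper.
T_J = -D⁻¹(L+U): T[1,2] = -(0.7)/(4) = -0.1750; T[1,1] = 0.
  T[0,:] = [+0.0000  -0.6250  +0.2500  +0.0536]
  T[1,:] = [+0.0750  +0.0000  -0.1750  +0.6750]
  T[2,:] = [+0.1778  -0.1111  +0.0000  -0.6222]
  T[3,:] = [+0.6500  -0.2500  -0.8000  +0.0000]
|λ(T)| sorted: 0.8948, 0.5656, 0.5656, 0.1307.
ρ = 0.8948; 0.8948 < 1 ⇒ converges.

yes, ρ = 0.8948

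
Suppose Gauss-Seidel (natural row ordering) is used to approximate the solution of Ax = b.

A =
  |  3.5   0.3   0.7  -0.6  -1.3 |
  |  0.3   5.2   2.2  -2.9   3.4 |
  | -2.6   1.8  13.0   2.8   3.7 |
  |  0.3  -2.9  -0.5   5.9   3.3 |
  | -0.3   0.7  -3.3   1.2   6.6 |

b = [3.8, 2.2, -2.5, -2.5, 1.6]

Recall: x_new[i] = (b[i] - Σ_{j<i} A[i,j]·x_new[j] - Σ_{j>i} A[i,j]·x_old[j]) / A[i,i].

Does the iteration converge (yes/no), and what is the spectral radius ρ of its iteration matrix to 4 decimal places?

yes, ρ = 0.7479

A = D + L + U where D = diag(3.5, 5.2, 13, 5.9, 6.6).
GS T = -(D+L)⁻¹U: row 0 first, T[0,3] = -(-0.6)/(3.5) = +0.1714; later rows by forward substitution.
  T[0,:] = [+0.0000, -0.0857, -0.2000, +0.1714, +0.3714]
  T[1,:] = [+0.0000, +0.0049, -0.4115, +0.5478, -0.6753]
  T[2,:] = [+0.0000, -0.0178, +0.0170, -0.2569, -0.1168]
  T[3,:] = [+0.0000, +0.0053, -0.1907, +0.2388, -0.9200]
  T[4,:] = [+0.0000, -0.0143, +0.0777, -0.2222, +0.1974]
eigenvalue magnitudes: 0.7479, 0.2577, 0.0321, 0.0321, 0.0000.
ρ(T) = max|λ| = 0.7479; 0.7479 < 1, so it converges for any x₀.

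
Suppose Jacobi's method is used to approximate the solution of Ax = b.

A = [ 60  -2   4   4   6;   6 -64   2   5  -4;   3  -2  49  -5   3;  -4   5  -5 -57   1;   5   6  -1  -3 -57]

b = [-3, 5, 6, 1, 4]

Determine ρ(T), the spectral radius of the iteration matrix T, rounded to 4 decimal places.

0.1559

Let D = diag(60, -64, 49, -57, -57); L, U the strict triangles.
Jacobi: T = -D⁻¹(L+U), T[1,2] = -(2)/(-64) = +0.0312; T[1,1] = 0.
  T[0,:] = [+0.0000, +0.0333, -0.0667, -0.0667, -0.1000]
  T[1,:] = [+0.0938, +0.0000, +0.0312, +0.0781, -0.0625]
  T[2,:] = [-0.0612, +0.0408, +0.0000, +0.1020, -0.0612]
  T[3,:] = [-0.0702, +0.0877, -0.0877, +0.0000, +0.0175]
  T[4,:] = [+0.0877, +0.1053, -0.0175, -0.0526, +0.0000]
eigenvalue magnitudes: 0.1559, 0.1279, 0.1279, 0.0824, 0.0824.
ρ = 0.1559; 0.1559 < 1 ⇒ converges.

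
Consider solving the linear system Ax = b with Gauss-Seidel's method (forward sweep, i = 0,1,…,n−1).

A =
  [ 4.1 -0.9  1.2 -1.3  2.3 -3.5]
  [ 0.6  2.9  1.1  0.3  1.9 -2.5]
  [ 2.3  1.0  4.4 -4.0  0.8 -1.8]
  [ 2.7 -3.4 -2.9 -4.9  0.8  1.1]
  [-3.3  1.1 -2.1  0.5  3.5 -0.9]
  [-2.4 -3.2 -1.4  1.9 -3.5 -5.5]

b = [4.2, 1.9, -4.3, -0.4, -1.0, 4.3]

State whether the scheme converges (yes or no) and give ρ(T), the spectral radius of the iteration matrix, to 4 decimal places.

Let D = diag(4.1, 2.9, 4.4, -4.9, 3.5, -5.5); L, U the strict triangles.
T_GS = -(D+L)⁻¹U: row 0 first, T[0,4] = -(2.3)/(4.1) = -0.5610; later rows by forward substitution.
  T[0,:] = [+0.0000, +0.2195, -0.2927, +0.3171, -0.5610, +0.8537]
  T[1,:] = [+0.0000, -0.0454, -0.3188, -0.1690, -0.5391, +0.6854]
  T[2,:] = [+0.0000, -0.1044, +0.2254, +0.7818, +0.2339, -0.1929]
  T[3,:] = [+0.0000, +0.2143, -0.0735, -0.1707, +0.0898, +0.3334]
  T[4,:] = [+0.0000, +0.1280, -0.0300, +0.8455, -0.2319, +0.6832]
  T[5,:] = [+0.0000, -0.0502, +0.2495, -0.8360, +0.6775, -1.0418]
eigenvalue magnitudes: 1.2056, 0.3348, 0.3348, 0.1864, 0.0551, 0.0000.
spectral radius ρ = 1.2056; 1.2056 > 1: divergent.

no, ρ = 1.2056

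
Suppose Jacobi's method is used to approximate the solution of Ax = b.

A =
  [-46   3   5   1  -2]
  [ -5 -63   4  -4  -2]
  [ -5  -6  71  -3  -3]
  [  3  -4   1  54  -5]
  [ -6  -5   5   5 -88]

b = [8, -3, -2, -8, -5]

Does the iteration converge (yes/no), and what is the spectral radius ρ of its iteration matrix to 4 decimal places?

Diagonal D = diag(-46, -63, 71, 54, -88); L, U strict lower/upper.
Jacobi T = -D⁻¹(L+U): T[2,4] = -(-3)/(71) = +0.0423; T[2,2] = 0.
  T[0,:] = [+0.0000  +0.0652  +0.1087  +0.0217  -0.0435]
  T[1,:] = [-0.0794  +0.0000  +0.0635  -0.0635  -0.0317]
  T[2,:] = [+0.0704  +0.0845  +0.0000  +0.0423  +0.0423]
  T[3,:] = [-0.0556  +0.0741  -0.0185  +0.0000  +0.0926]
  T[4,:] = [-0.0682  -0.0568  +0.0568  +0.0568  +0.0000]
|eigenvalues of T|: 0.1520, 0.1025, 0.0658, 0.0658, 0.0468.
ρ(T) = max|λ| = 0.1520; 0.1520 < 1, so it converges for any x₀.

yes, ρ = 0.1520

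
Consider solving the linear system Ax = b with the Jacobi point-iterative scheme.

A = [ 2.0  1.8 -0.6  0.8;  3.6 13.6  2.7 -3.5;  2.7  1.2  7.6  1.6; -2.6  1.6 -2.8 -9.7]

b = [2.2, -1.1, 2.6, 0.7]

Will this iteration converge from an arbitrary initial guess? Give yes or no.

A = D + L + U where D = diag(2, 13.6, 7.6, -9.7).
Jacobi: T = -D⁻¹(L+U), T[3,0] = -(-2.6)/(-9.7) = -0.2680; T[3,3] = 0.
  T[0,:] = [+0.0000, -0.9000, +0.3000, -0.4000]
  T[1,:] = [-0.2647, +0.0000, -0.1985, +0.2574]
  T[2,:] = [-0.3553, -0.1579, +0.0000, -0.2105]
  T[3,:] = [-0.2680, +0.1649, -0.2887, +0.0000]
|roots of det(T-λI)|: 0.5946, 0.4891, 0.3252, 0.2197.
ρ = 0.5946; 0.5946 < 1, so it converges for any x₀.

yes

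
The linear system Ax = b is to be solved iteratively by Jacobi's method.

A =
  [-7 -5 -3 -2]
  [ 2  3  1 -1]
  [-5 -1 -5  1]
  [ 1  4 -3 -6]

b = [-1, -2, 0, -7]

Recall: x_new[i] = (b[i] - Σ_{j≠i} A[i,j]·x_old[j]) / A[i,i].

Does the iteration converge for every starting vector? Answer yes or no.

no

A = D + L + U where D = diag(-7, 3, -5, -6).
Jacobi: T = -D⁻¹(L+U), T[2,3] = -(1)/(-5) = +0.2000; T[2,2] = 0.
  T[0,:] = [+0.0000, -0.7143, -0.4286, -0.2857]
  T[1,:] = [-0.6667, +0.0000, -0.3333, +0.3333]
  T[2,:] = [-1.0000, -0.2000, +0.0000, +0.2000]
  T[3,:] = [+0.1667, +0.6667, -0.5000, +0.0000]
moduli |λ_i(T)| = 1.1210, 0.7459, 0.7459, 0.2519.
ρ(T) = max|λ| = 1.1210; 1.1210 > 1, so it fails to converge.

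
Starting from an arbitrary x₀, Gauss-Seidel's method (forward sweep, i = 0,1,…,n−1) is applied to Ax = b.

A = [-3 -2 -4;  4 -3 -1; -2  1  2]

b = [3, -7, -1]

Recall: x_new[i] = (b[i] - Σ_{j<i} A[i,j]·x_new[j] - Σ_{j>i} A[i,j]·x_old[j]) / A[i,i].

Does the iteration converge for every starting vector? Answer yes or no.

no

Write A = D+L+U with D = diag(-3, -3, 2).
T_GS = -(D+L)⁻¹U: row 0 first, T[0,1] = -(-2)/(-3) = -0.6667; later rows by forward substitution.
  T[0,:] = [+0.0000  -0.6667  -1.3333]
  T[1,:] = [+0.0000  -0.8889  -2.1111]
  T[2,:] = [+0.0000  -0.2222  -0.2778]
moduli |λ_i(T)| = 1.3333, 0.1667, 0.0000.
spectral radius ρ = 1.3333; 1.3333 > 1 ⇒ diverges.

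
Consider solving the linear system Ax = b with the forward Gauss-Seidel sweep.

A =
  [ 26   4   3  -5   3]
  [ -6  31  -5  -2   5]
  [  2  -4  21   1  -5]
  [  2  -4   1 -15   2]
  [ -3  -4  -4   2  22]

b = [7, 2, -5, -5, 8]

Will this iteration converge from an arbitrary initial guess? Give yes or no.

yes

Split A = D + L + U, D = diag(26, 31, 21, -15, 22).
Gauss-Seidel: T = -(D+L)⁻¹U, row 0 first, T[0,1] = -(4)/(26) = -0.1538; later rows by forward substitution.
  T[0,:] = [+0.0000 -0.1538 -0.1154 +0.1923 -0.1154]
  T[1,:] = [+0.0000 -0.0298 +0.1390 +0.1017 -0.1836]
  T[2,:] = [+0.0000 +0.0090 +0.0375 -0.0466 +0.2141]
  T[3,:] = [+0.0000 -0.0120 -0.0499 -0.0046 +0.1812]
  T[4,:] = [+0.0000 -0.0237 +0.0209 +0.0367 -0.0267]
|roots of det(T-λI)|: 0.1790, 0.0782, 0.0782, 0.0196, 0.0000.
ρ(T) = max|λ| = 0.1790; 0.1790 < 1, so it converges for any x₀.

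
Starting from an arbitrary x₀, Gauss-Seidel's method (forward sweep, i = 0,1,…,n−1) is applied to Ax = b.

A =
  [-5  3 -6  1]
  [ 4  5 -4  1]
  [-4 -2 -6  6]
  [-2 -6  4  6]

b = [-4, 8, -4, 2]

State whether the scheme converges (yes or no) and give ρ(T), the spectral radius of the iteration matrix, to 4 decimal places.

no, ρ = 1.5787

Diagonal D = diag(-5, 5, -6, 6); L, U strict lower/upper.
GS T = -(D+L)⁻¹U: row 0 first, T[0,2] = -(-6)/(-5) = -1.2000; later rows by forward substitution.
  T[0,:] = [+0.0000 +0.6000 -1.2000 +0.2000]
  T[1,:] = [+0.0000 -0.4800 +1.7600 -0.3600]
  T[2,:] = [+0.0000 -0.2400 +0.2133 +0.9867]
  T[3,:] = [+0.0000 -0.1200 +1.2178 -0.9511]
|λ(T)| sorted: 1.5787, 0.5464, 0.1855, 0.0000.
ρ(T) = max|λ| = 1.5787; 1.5787 > 1, so it fails to converge.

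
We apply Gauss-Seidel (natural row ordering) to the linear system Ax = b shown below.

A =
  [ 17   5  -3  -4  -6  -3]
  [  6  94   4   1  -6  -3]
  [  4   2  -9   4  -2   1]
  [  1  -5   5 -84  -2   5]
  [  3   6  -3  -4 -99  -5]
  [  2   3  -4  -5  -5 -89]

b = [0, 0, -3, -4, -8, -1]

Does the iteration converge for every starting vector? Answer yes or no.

yes

Split A = D + L + U, D = diag(17, 94, -9, -84, -99, -89).
Gauss-Seidel: T = -(D+L)⁻¹U, row 0 first, T[0,5] = -(-3)/(17) = +0.1765; later rows by forward substitution.
  T[0,:] = [+0.0000 -0.2941 +0.1765 +0.2353 +0.3529 +0.1765]
  T[1,:] = [+0.0000 +0.0188 -0.0538 -0.0257 +0.0413 +0.0207]
  T[2,:] = [+0.0000 -0.1265 +0.0665 +0.5433 -0.0562 +0.1941]
  T[3,:] = [+0.0000 -0.0122 +0.0093 +0.0367 -0.0254 +0.0720]
  T[4,:] = [+0.0000 -0.0034 -0.0003 -0.0124 +0.0159 -0.0527]
  T[5,:] = [+0.0000 +0.0006 -0.0013 -0.0214 +0.0124 -0.0051]
|λ(T)| sorted: 0.1639, 0.0353, 0.0353, 0.0271, 0.0271, 0.0000.
ρ = 0.1639; 0.1639 < 1: convergent.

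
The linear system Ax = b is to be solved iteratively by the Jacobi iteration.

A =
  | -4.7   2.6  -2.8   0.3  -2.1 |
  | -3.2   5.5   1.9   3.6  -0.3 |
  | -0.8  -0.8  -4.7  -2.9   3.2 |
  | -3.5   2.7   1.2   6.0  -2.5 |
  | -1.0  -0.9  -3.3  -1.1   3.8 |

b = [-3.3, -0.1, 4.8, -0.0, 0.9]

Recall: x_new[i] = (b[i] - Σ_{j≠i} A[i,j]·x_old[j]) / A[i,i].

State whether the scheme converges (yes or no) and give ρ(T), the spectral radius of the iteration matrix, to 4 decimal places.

no, ρ = 1.3071

Write A = D+L+U with D = diag(-4.7, 5.5, -4.7, 6, 3.8).
Jacobi T = -D⁻¹(L+U): T[4,3] = -(-1.1)/(3.8) = +0.2895; T[4,4] = 0.
  T[0,:] = [+0.0000  +0.5532  -0.5957  +0.0638  -0.4468]
  T[1,:] = [+0.5818  +0.0000  -0.3455  -0.6545  +0.0545]
  T[2,:] = [-0.1702  -0.1702  +0.0000  -0.6170  +0.6809]
  T[3,:] = [+0.5833  -0.4500  -0.2000  +0.0000  +0.4167]
  T[4,:] = [+0.2632  +0.2368  +0.8684  +0.2895  +0.0000]
eigenvalue magnitudes: 1.3071, 0.8664, 0.5897, 0.5897, 0.5633.
spectral radius ρ = 1.3071; 1.3071 > 1 ⇒ diverges.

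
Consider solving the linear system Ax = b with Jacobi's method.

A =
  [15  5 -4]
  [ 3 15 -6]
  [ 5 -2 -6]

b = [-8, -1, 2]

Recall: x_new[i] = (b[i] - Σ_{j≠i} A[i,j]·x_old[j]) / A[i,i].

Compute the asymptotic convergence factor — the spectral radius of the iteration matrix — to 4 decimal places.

Diagonal D = diag(15, 15, -6); L, U strict lower/upper.
Jacobi T = -D⁻¹(L+U): T[2,1] = -(-2)/(-6) = -0.3333; T[2,2] = 0.
  T[0,:] = [+0.0000 -0.3333 +0.2667]
  T[1,:] = [-0.2000 +0.0000 +0.4000]
  T[2,:] = [+0.8333 -0.3333 +0.0000]
|eigenvalues of T|: 0.5661, 0.4061, 0.4061.
spectral radius ρ = 0.5661; 0.5661 < 1: convergent.

0.5661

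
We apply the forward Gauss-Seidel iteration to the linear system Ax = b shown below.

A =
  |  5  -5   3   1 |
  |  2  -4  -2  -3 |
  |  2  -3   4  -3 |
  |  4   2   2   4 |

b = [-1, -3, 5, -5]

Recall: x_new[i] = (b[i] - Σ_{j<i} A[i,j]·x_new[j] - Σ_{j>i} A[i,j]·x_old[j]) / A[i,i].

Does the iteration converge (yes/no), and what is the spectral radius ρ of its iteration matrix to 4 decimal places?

no, ρ = 1.6830

Let D = diag(5, -4, 4, 4); L, U the strict triangles.
T_GS = -(D+L)⁻¹U: row 0 first, T[0,2] = -(3)/(5) = -0.6000; later rows by forward substitution.
  T[0,:] = [+0.0000 +1.0000 -0.6000 -0.2000]
  T[1,:] = [+0.0000 +0.5000 -0.8000 -0.8500]
  T[2,:] = [+0.0000 -0.1250 -0.3000 +0.2125]
  T[3,:] = [+0.0000 -1.1875 +1.1500 +0.5188]
|roots of det(T-λI)|: 1.6830, 0.5802, 0.3840, 0.0000.
spectral radius ρ = 1.6830; 1.6830 > 1 ⇒ diverges.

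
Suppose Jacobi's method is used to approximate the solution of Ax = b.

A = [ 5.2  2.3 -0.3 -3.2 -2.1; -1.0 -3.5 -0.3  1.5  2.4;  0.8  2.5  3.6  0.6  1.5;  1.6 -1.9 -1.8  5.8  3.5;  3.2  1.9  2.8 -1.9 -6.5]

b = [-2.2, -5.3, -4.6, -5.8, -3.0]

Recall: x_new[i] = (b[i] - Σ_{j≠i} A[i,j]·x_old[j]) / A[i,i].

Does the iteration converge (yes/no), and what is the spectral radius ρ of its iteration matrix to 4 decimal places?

Let D = diag(5.2, -3.5, 3.6, 5.8, -6.5); L, U the strict triangles.
T_J = -D⁻¹(L+U): T[0,4] = -(-2.1)/(5.2) = +0.4038; T[0,0] = 0.
  T[0,:] = [+0.0000 -0.4423 +0.0577 +0.6154 +0.4038]
  T[1,:] = [-0.2857 +0.0000 -0.0857 +0.4286 +0.6857]
  T[2,:] = [-0.2222 -0.6944 +0.0000 -0.1667 -0.4167]
  T[3,:] = [-0.2759 +0.3276 +0.3103 +0.0000 -0.6034]
  T[4,:] = [+0.4923 +0.2923 +0.4308 -0.2923 +0.0000]
eigenvalue magnitudes: 1.1980, 0.6045, 0.6045, 0.4781, 0.4781.
ρ(T) = max|λ| = 1.1980; 1.1980 > 1: divergent.

no, ρ = 1.1980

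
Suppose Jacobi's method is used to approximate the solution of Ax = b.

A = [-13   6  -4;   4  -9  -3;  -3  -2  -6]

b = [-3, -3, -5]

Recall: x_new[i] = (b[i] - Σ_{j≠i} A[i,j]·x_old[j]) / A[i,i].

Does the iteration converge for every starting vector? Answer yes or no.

yes

A = D + L + U where D = diag(-13, -9, -6).
T_J = -D⁻¹(L+U): T[2,0] = -(-3)/(-6) = -0.5000; T[2,2] = 0.
  T[0,:] = [+0.0000  +0.4615  -0.3077]
  T[1,:] = [+0.4444  +0.0000  -0.3333]
  T[2,:] = [-0.5000  -0.3333  +0.0000]
|λ(T)| sorted: 0.7906, 0.4314, 0.3592.
spectral radius ρ = 0.7906; 0.7906 < 1, so it converges for any x₀.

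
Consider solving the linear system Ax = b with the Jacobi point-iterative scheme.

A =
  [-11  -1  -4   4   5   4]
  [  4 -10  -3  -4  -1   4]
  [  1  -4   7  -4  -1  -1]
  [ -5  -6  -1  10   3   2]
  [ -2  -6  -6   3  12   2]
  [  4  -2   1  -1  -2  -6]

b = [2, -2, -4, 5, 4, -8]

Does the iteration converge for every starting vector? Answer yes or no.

no

Write A = D+L+U with D = diag(-11, -10, 7, 10, 12, -6).
Jacobi T = -D⁻¹(L+U): T[0,2] = -(-4)/(-11) = -0.3636; T[0,0] = 0.
  T[0,:] = [+0.0000 -0.0909 -0.3636 +0.3636 +0.4545 +0.3636]
  T[1,:] = [+0.4000 +0.0000 -0.3000 -0.4000 -0.1000 +0.4000]
  T[2,:] = [-0.1429 +0.5714 +0.0000 +0.5714 +0.1429 +0.1429]
  T[3,:] = [+0.5000 +0.6000 +0.1000 +0.0000 -0.3000 -0.2000]
  T[4,:] = [+0.1667 +0.5000 +0.5000 -0.2500 +0.0000 -0.1667]
  T[5,:] = [+0.6667 -0.3333 +0.1667 -0.1667 -0.3333 +0.0000]
|roots of det(T-λI)|: 1.2001, 0.7957, 0.7957, 0.5144, 0.3190, 0.3190.
spectral radius ρ = 1.2001; 1.2001 > 1, so it fails to converge.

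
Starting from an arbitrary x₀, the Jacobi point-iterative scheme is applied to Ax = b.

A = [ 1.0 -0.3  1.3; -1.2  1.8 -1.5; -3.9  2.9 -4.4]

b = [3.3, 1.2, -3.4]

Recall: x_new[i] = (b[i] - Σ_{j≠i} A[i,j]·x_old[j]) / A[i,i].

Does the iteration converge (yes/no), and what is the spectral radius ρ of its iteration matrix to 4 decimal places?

A = D + L + U where D = diag(1, 1.8, -4.4).
Jacobi: T = -D⁻¹(L+U), T[0,1] = -(-0.3)/(1) = +0.3000; T[0,0] = 0.
  T[0,:] = [+0.0000, +0.3000, -1.3000]
  T[1,:] = [+0.6667, +0.0000, +0.8333]
  T[2,:] = [-0.8864, +0.6591, +0.0000]
eigenvalue magnitudes: 1.5531, 1.0807, 0.4724.
ρ(T) = max|λ| = 1.5531; 1.5531 > 1, so it fails to converge.

no, ρ = 1.5531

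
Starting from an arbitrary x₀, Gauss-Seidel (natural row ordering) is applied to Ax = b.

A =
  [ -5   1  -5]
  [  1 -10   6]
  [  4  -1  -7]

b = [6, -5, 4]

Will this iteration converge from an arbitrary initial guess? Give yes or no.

A = D + L + U where D = diag(-5, -10, -7).
T_GS = -(D+L)⁻¹U: row 0 first, T[0,2] = -(-5)/(-5) = -1.0000; later rows by forward substitution.
  T[0,:] = [+0.0000 +0.2000 -1.0000]
  T[1,:] = [+0.0000 +0.0200 +0.5000]
  T[2,:] = [+0.0000 +0.1114 -0.6429]
|roots of det(T-λI)|: 0.7183, 0.0955, 0.0000.
spectral radius ρ = 0.7183; 0.7183 < 1 ⇒ converges.

yes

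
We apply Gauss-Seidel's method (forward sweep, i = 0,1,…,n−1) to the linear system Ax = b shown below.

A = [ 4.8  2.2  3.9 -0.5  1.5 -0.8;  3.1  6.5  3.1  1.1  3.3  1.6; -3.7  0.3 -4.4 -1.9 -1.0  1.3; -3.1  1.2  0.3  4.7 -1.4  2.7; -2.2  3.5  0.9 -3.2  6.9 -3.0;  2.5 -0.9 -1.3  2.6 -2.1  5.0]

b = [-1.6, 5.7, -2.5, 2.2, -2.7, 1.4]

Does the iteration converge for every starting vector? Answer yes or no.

Diagonal D = diag(4.8, 6.5, -4.4, 4.7, 6.9, 5); L, U strict lower/upper.
T_GS = -(D+L)⁻¹U: row 0 first, T[0,2] = -(3.9)/(4.8) = -0.8125; later rows by forward substitution.
  T[0,:] = [+0.0000, -0.4583, -0.8125, +0.1042, -0.3125, +0.1667]
  T[1,:] = [+0.0000, +0.2186, -0.0894, -0.2189, -0.3587, -0.3256]
  T[2,:] = [+0.0000, +0.4003, +0.6771, -0.5343, +0.0111, +0.1331]
  T[3,:] = [+0.0000, -0.3837, -0.5563, +0.1587, +0.1826, -0.3899]
  T[4,:] = [+0.0000, -0.4872, -0.5600, +0.2876, +0.1655, +0.4549]
  T[5,:] = [+0.0000, +0.3675, +0.6203, -0.1922, +0.0691, +0.2865]
|roots of det(T-λI)|: 1.2386, 0.6141, 0.3092, 0.3092, 0.0841, 0.0000.
ρ = 1.2386; 1.2386 > 1: divergent.

no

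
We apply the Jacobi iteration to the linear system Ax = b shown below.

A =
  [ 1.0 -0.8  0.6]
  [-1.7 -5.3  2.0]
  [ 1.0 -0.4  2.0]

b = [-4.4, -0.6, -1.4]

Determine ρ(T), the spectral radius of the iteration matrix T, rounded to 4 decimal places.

0.5641

A = D + L + U where D = diag(1, -5.3, 2).
Jacobi: T = -D⁻¹(L+U), T[0,2] = -(0.6)/(1) = -0.6000; T[0,0] = 0.
  T[0,:] = [+0.0000, +0.8000, -0.6000]
  T[1,:] = [-0.3208, +0.0000, +0.3774]
  T[2,:] = [-0.5000, +0.2000, +0.0000]
eigenvalue magnitudes: 0.5641, 0.4465, 0.4465.
ρ = 0.5641; 0.5641 < 1: convergent.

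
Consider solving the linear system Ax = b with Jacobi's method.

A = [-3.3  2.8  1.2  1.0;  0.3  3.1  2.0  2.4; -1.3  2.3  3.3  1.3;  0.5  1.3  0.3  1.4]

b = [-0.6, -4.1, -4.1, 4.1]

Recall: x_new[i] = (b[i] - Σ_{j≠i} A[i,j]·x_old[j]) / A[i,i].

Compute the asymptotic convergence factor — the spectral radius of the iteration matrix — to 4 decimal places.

1.1672

Let D = diag(-3.3, 3.1, 3.3, 1.4); L, U the strict triangles.
T_J = -D⁻¹(L+U): T[1,2] = -(2)/(3.1) = -0.6452; T[1,1] = 0.
  T[0,:] = [+0.0000, +0.8485, +0.3636, +0.3030]
  T[1,:] = [-0.0968, +0.0000, -0.6452, -0.7742]
  T[2,:] = [+0.3939, -0.6970, +0.0000, -0.3939]
  T[3,:] = [-0.3571, -0.9286, -0.2143, +0.0000]
moduli |λ_i(T)| = 1.1672, 0.9060, 0.4424, 0.1812.
ρ = 1.1672; 1.1672 > 1: divergent.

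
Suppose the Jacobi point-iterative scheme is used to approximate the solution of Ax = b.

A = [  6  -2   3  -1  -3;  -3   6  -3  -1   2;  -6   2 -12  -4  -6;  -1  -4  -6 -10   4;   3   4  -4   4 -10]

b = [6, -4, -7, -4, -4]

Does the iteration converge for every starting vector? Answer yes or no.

Diagonal D = diag(6, 6, -12, -10, -10); L, U strict lower/upper.
Jacobi T = -D⁻¹(L+U): T[4,1] = -(4)/(-10) = +0.4000; T[4,4] = 0.
  T[0,:] = [+0.0000  +0.3333  -0.5000  +0.1667  +0.5000]
  T[1,:] = [+0.5000  +0.0000  +0.5000  +0.1667  -0.3333]
  T[2,:] = [-0.5000  +0.1667  +0.0000  -0.3333  -0.5000]
  T[3,:] = [-0.1000  -0.4000  -0.6000  +0.0000  +0.4000]
  T[4,:] = [+0.3000  +0.4000  -0.4000  +0.4000  +0.0000]
eigenvalue magnitudes: 1.1304, 0.7587, 0.3121, 0.3121, 0.1740.
spectral radius ρ = 1.1304; 1.1304 > 1, so it fails to converge.

no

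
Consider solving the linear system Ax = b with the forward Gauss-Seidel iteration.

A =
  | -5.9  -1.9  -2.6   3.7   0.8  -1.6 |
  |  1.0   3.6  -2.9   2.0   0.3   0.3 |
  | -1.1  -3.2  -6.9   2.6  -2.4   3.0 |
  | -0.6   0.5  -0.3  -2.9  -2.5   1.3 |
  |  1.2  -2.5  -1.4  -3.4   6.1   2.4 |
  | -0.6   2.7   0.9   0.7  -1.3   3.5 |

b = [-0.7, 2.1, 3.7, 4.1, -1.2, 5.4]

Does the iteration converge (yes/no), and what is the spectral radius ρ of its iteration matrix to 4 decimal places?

A = D + L + U where D = diag(-5.9, 3.6, -6.9, -2.9, 6.1, 3.5).
GS T = -(D+L)⁻¹U: row 0 first, T[0,5] = -(-1.6)/(-5.9) = -0.2712; later rows by forward substitution.
  T[0,:] = [+0.0000  -0.3220  -0.4407  +0.6271  +0.1356  -0.2712]
  T[1,:] = [+0.0000  +0.0895  +0.9280  -0.7298  -0.1210  -0.0080]
  T[2,:] = [+0.0000  +0.0099  -0.3601  +0.6153  -0.3133  +0.4817]
  T[3,:] = [+0.0000  +0.0810  +0.2884  -0.3192  -0.8786  +0.4532]
  T[4,:] = [+0.0000  +0.1474  +0.5451  -0.4592  -0.6379  +0.0198]
  T[5,:] = [+0.0000  -0.0882  -0.5540  +0.4055  +0.1359  -0.2475]
eigenvalue magnitudes: 1.2164, 0.4321, 0.4321, 0.3185, 0.0786, 0.0000.
spectral radius ρ = 1.2164; 1.2164 > 1 ⇒ diverges.

no, ρ = 1.2164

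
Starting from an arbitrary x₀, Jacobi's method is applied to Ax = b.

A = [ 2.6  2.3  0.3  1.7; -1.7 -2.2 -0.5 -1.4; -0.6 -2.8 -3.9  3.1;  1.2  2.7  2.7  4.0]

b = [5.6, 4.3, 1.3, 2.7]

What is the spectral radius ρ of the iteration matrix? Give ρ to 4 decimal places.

A = D + L + U where D = diag(2.6, -2.2, -3.9, 4).
Jacobi: T = -D⁻¹(L+U), T[3,1] = -(2.7)/(4) = -0.6750; T[3,3] = 0.
  T[0,:] = [+0.0000 -0.8846 -0.1154 -0.6538]
  T[1,:] = [-0.7727 +0.0000 -0.2273 -0.6364]
  T[2,:] = [-0.1538 -0.7179 +0.0000 +0.7949]
  T[3,:] = [-0.3000 -0.6750 -0.6750 +0.0000]
|eigenvalues of T|: 1.3660, 0.8651, 0.6920, 0.6920.
ρ = 1.3660; 1.3660 > 1 ⇒ diverges.

1.3660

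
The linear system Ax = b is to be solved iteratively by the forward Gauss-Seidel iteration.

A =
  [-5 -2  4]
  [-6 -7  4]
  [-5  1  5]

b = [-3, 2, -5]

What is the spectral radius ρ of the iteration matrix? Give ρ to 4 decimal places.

0.9163

Diagonal D = diag(-5, -7, 5); L, U strict lower/upper.
T_GS = -(D+L)⁻¹U: row 0 first, T[0,2] = -(4)/(-5) = +0.8000; later rows by forward substitution.
  T[0,:] = [+0.0000  -0.4000  +0.8000]
  T[1,:] = [+0.0000  +0.3429  -0.1143]
  T[2,:] = [+0.0000  -0.4686  +0.8229]
|eigenvalues of T|: 0.9163, 0.2495, 0.0000.
spectral radius ρ = 0.9163; 0.9163 < 1: convergent.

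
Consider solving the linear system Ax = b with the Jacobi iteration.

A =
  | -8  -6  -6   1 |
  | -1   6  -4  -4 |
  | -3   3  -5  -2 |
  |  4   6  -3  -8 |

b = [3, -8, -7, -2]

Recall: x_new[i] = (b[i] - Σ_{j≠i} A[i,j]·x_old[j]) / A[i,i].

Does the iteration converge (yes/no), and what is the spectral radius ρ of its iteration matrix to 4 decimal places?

no, ρ = 1.1348

Diagonal D = diag(-8, 6, -5, -8); L, U strict lower/upper.
T_J = -D⁻¹(L+U): T[2,3] = -(-2)/(-5) = -0.4000; T[2,2] = 0.
  T[0,:] = [+0.0000 -0.7500 -0.7500 +0.1250]
  T[1,:] = [+0.1667 +0.0000 +0.6667 +0.6667]
  T[2,:] = [-0.6000 +0.6000 +0.0000 -0.4000]
  T[3,:] = [+0.5000 +0.7500 -0.3750 +0.0000]
moduli |λ_i(T)| = 1.1348, 0.8299, 0.8299, 0.5098.
ρ = 1.1348; 1.1348 > 1, so it fails to converge.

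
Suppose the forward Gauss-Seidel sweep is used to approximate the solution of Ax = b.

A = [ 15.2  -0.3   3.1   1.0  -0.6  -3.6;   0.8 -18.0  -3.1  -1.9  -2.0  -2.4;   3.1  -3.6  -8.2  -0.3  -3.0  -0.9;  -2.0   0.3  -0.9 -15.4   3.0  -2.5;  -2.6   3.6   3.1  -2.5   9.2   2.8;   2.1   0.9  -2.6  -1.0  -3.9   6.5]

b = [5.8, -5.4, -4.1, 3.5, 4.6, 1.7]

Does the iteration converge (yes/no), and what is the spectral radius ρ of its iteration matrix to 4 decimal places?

yes, ρ = 0.2447

A = D + L + U where D = diag(15.2, -18, -8.2, -15.4, 9.2, 6.5).
Gauss-Seidel: T = -(D+L)⁻¹U, row 0 first, T[0,2] = -(3.1)/(15.2) = -0.2039; later rows by forward substitution.
  T[0,:] = [+0.0000  +0.0197  -0.2039  -0.0658  +0.0395  +0.2368]
  T[1,:] = [+0.0000  +0.0009  -0.1813  -0.1085  -0.1094  -0.1228]
  T[2,:] = [+0.0000  +0.0071  +0.0025  -0.0138  -0.3029  +0.0337]
  T[3,:] = [+0.0000  -0.0030  +0.0228  +0.0072  +0.2053  -0.1975]
  T[4,:] = [+0.0000  +0.0020  +0.0187  +0.0305  +0.2118  -0.2544]
  T[5,:] = [+0.0000  -0.0029  +0.1067  +0.0501  +0.0399  -0.2290]
|roots of det(T-λI)|: 0.2447, 0.1388, 0.1388, 0.0358, 0.0141, 0.0000.
ρ = 0.2447; 0.2447 < 1: convergent.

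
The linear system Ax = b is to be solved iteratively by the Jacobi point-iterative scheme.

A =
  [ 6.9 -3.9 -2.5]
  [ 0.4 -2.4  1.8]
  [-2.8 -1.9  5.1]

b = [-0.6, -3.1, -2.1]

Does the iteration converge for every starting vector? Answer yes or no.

Diagonal D = diag(6.9, -2.4, 5.1); L, U strict lower/upper.
Jacobi: T = -D⁻¹(L+U), T[2,1] = -(-1.9)/(5.1) = +0.3725; T[2,2] = 0.
  T[0,:] = [+0.0000  +0.5652  +0.3623]
  T[1,:] = [+0.1667  +0.0000  +0.7500]
  T[2,:] = [+0.5490  +0.3725  +0.0000]
eigenvalue magnitudes: 0.9217, 0.5262, 0.5262.
spectral radius ρ = 0.9217; 0.9217 < 1, so it converges for any x₀.

yes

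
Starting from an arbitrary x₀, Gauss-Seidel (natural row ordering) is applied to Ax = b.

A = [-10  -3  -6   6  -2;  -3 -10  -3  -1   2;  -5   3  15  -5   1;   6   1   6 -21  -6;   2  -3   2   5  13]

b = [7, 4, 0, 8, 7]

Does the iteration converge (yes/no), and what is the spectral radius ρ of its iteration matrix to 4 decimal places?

yes, ρ = 0.5947

Let D = diag(-10, -10, 15, -21, 13); L, U the strict triangles.
GS T = -(D+L)⁻¹U: row 0 first, T[0,3] = -(6)/(-10) = +0.6000; later rows by forward substitution.
  T[0,:] = [+0.0000, -0.3000, -0.6000, +0.6000, -0.2000]
  T[1,:] = [+0.0000, +0.0900, -0.1200, -0.2800, +0.2600]
  T[2,:] = [+0.0000, -0.1180, -0.1760, +0.5893, -0.1853]
  T[3,:] = [+0.0000, -0.1151, -0.2274, +0.3265, -0.3834]
  T[4,:] = [+0.0000, +0.1294, +0.1792, -0.3732, +0.2668]
|λ(T)| sorted: 0.5947, 0.1394, 0.1394, 0.1141, 0.0000.
spectral radius ρ = 0.5947; 0.5947 < 1 ⇒ converges.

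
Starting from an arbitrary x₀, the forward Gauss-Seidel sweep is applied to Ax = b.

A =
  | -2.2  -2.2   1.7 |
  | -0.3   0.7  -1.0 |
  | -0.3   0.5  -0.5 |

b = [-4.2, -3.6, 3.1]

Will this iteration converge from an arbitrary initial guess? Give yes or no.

Diagonal D = diag(-2.2, 0.7, -0.5); L, U strict lower/upper.
Gauss-Seidel: T = -(D+L)⁻¹U, row 0 first, T[0,2] = -(1.7)/(-2.2) = +0.7727; later rows by forward substitution.
  T[0,:] = [+0.0000 -1.0000 +0.7727]
  T[1,:] = [+0.0000 -0.4286 +1.7597]
  T[2,:] = [+0.0000 +0.1714 +1.2961]
|eigenvalues of T|: 1.4562, 0.5886, 0.0000.
ρ(T) = max|λ| = 1.4562; 1.4562 > 1, so it fails to converge.

no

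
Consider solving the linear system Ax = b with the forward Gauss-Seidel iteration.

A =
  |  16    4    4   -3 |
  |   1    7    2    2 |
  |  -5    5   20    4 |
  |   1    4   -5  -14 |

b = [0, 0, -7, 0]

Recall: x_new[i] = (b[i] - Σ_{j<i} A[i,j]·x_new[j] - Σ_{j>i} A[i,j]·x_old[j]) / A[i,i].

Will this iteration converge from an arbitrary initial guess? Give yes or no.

yes

Diagonal D = diag(16, 7, 20, -14); L, U strict lower/upper.
GS T = -(D+L)⁻¹U: row 0 first, T[0,1] = -(4)/(16) = -0.2500; later rows by forward substitution.
  T[0,:] = [+0.0000, -0.2500, -0.2500, +0.1875]
  T[1,:] = [+0.0000, +0.0357, -0.2500, -0.3125]
  T[2,:] = [+0.0000, -0.0714, -0.0000, -0.0750]
  T[3,:] = [+0.0000, +0.0179, -0.0893, -0.0491]
|λ(T)| sorted: 0.1703, 0.0912, 0.0657, 0.0000.
ρ = 0.1703; 0.1703 < 1, so it converges for any x₀.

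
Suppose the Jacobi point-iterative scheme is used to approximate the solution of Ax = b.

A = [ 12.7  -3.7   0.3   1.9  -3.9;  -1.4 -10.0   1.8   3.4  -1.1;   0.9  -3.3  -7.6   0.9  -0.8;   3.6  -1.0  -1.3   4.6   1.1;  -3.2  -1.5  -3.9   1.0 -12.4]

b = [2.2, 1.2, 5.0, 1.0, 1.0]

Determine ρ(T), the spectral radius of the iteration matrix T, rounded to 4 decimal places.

Let D = diag(12.7, -10, -7.6, 4.6, -12.4); L, U the strict triangles.
Jacobi: T = -D⁻¹(L+U), T[4,2] = -(-3.9)/(-12.4) = -0.3145; T[4,4] = 0.
  T[0,:] = [+0.0000 +0.2913 -0.0236 -0.1496 +0.3071]
  T[1,:] = [-0.1400 +0.0000 +0.1800 +0.3400 -0.1100]
  T[2,:] = [+0.1184 -0.4342 +0.0000 +0.1184 -0.1053]
  T[3,:] = [-0.7826 +0.2174 +0.2826 +0.0000 -0.2391]
  T[4,:] = [-0.2581 -0.1210 -0.3145 +0.0806 +0.0000]
|eigenvalues of T|: 0.5898, 0.4747, 0.4747, 0.2638, 0.2638.
ρ = 0.5898; 0.5898 < 1: convergent.

0.5898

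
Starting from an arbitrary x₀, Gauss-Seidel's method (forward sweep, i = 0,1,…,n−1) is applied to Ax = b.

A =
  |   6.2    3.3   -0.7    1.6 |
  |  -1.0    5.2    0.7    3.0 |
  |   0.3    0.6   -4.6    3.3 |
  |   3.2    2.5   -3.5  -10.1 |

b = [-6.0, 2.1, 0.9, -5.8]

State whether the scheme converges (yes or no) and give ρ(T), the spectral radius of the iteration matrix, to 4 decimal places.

yes, ρ = 0.6351

A = D + L + U where D = diag(6.2, 5.2, -4.6, -10.1).
Gauss-Seidel: T = -(D+L)⁻¹U, row 0 first, T[0,2] = -(-0.7)/(6.2) = +0.1129; later rows by forward substitution.
  T[0,:] = [+0.0000, -0.5323, +0.1129, -0.2581]
  T[1,:] = [+0.0000, -0.1024, -0.1129, -0.6266]
  T[2,:] = [+0.0000, -0.0481, -0.0074, +0.6188]
  T[3,:] = [+0.0000, -0.1773, +0.0104, -0.4513]
|λ(T)| sorted: 0.6351, 0.2014, 0.1273, 0.0000.
ρ = 0.6351; 0.6351 < 1, so it converges for any x₀.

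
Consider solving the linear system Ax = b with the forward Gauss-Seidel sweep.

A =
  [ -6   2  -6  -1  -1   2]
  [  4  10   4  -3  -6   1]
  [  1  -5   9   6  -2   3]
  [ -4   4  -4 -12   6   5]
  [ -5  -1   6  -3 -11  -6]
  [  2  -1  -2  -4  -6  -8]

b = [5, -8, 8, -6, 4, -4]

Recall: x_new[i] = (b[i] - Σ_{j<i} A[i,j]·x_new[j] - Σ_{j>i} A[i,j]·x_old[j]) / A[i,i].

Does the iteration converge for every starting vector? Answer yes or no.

no

Diagonal D = diag(-6, 10, 9, -12, -11, -8); L, U strict lower/upper.
T_GS = -(D+L)⁻¹U: row 0 first, T[0,4] = -(-1)/(-6) = -0.1667; later rows by forward substitution.
  T[0,:] = [+0.0000  +0.3333  -1.0000  -0.1667  -0.1667  +0.3333]
  T[1,:] = [+0.0000  -0.1333  +0.0000  +0.3667  +0.6667  -0.2333]
  T[2,:] = [+0.0000  -0.1111  +0.1111  -0.4444  +0.6111  -0.5000]
  T[3,:] = [+0.0000  -0.1185  +0.2963  +0.3259  +0.5741  +0.3944]
  T[4,:] = [+0.0000  -0.1677  +0.4343  -0.2889  +0.1919  -1.0561]
  T[5,:] = [+0.0000  +0.3128  -0.7517  +0.0773  -0.7088  +0.8323]
moduli |λ_i(T)| = 1.6725, 0.3683, 0.3683, 0.2100, 0.1272, 0.0000.
ρ(T) = max|λ| = 1.6725; 1.6725 > 1, so it fails to converge.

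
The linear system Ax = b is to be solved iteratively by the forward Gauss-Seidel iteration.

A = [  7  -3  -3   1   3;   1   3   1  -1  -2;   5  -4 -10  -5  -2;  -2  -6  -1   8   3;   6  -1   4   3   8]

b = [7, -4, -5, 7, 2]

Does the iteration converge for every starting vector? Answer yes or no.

Split A = D + L + U, D = diag(7, 3, -10, 8, 8).
T_GS = -(D+L)⁻¹U: row 0 first, T[0,2] = -(-3)/(7) = +0.4286; later rows by forward substitution.
  T[0,:] = [+0.0000  +0.4286  +0.4286  -0.1429  -0.4286]
  T[1,:] = [+0.0000  -0.1429  -0.4762  +0.3810  +0.8095]
  T[2,:] = [+0.0000  +0.2714  +0.4048  -0.7238  -0.7381]
  T[3,:] = [+0.0000  +0.0339  -0.1994  +0.1595  +0.0327]
  T[4,:] = [+0.0000  -0.4877  -0.5086  +0.4568  +0.7794]
eigenvalue magnitudes: 0.9079, 0.3401, 0.3401, 0.1913, 0.0000.
ρ = 0.9079; 0.9079 < 1 ⇒ converges.

yes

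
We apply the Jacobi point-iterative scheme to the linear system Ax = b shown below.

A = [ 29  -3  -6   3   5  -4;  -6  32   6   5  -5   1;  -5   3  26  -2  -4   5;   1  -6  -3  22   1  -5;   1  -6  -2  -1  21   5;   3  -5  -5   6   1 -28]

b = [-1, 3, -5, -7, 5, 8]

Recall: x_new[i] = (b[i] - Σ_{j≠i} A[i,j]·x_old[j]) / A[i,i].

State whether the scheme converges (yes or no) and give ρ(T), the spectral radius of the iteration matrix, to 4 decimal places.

yes, ρ = 0.5164

Write A = D+L+U with D = diag(29, 32, 26, 22, 21, -28).
Jacobi: T = -D⁻¹(L+U), T[0,5] = -(-4)/(29) = +0.1379; T[0,0] = 0.
  T[0,:] = [+0.0000 +0.1034 +0.2069 -0.1034 -0.1724 +0.1379]
  T[1,:] = [+0.1875 +0.0000 -0.1875 -0.1562 +0.1562 -0.0312]
  T[2,:] = [+0.1923 -0.1154 +0.0000 +0.0769 +0.1538 -0.1923]
  T[3,:] = [-0.0455 +0.2727 +0.1364 +0.0000 -0.0455 +0.2273]
  T[4,:] = [-0.0476 +0.2857 +0.0952 +0.0476 +0.0000 -0.2381]
  T[5,:] = [+0.1071 -0.1786 -0.1786 +0.2143 +0.0357 +0.0000]
|λ(T)| sorted: 0.5164, 0.2752, 0.2460, 0.2218, 0.2218, 0.1993.
spectral radius ρ = 0.5164; 0.5164 < 1 ⇒ converges.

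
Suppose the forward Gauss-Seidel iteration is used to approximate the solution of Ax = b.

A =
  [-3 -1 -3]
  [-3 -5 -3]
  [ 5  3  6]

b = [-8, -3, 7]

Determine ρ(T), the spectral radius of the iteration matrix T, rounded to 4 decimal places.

Diagonal D = diag(-3, -5, 6); L, U strict lower/upper.
T_GS = -(D+L)⁻¹U: row 0 first, T[0,1] = -(-1)/(-3) = -0.3333; later rows by forward substitution.
  T[0,:] = [+0.0000, -0.3333, -1.0000]
  T[1,:] = [+0.0000, +0.2000, +0.0000]
  T[2,:] = [+0.0000, +0.1778, +0.8333]
|λ(T)| sorted: 0.8333, 0.2000, 0.0000.
ρ = 0.8333; 0.8333 < 1 ⇒ converges.

0.8333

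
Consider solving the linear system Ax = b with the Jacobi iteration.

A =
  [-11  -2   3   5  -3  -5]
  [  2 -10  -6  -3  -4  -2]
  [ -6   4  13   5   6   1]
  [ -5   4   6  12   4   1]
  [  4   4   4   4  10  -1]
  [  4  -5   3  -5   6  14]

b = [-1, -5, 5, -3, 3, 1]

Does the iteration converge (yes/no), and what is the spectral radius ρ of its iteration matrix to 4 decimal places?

no, ρ = 1.2447

Let D = diag(-11, -10, 13, 12, 10, 14); L, U the strict triangles.
T_J = -D⁻¹(L+U): T[2,4] = -(6)/(13) = -0.4615; T[2,2] = 0.
  T[0,:] = [+0.0000, -0.1818, +0.2727, +0.4545, -0.2727, -0.4545]
  T[1,:] = [+0.2000, +0.0000, -0.6000, -0.3000, -0.4000, -0.2000]
  T[2,:] = [+0.4615, -0.3077, +0.0000, -0.3846, -0.4615, -0.0769]
  T[3,:] = [+0.4167, -0.3333, -0.5000, +0.0000, -0.3333, -0.0833]
  T[4,:] = [-0.4000, -0.4000, -0.4000, -0.4000, +0.0000, +0.1000]
  T[5,:] = [-0.2857, +0.3571, -0.2143, +0.3571, -0.4286, +0.0000]
|roots of det(T-λI)|: 1.2447, 0.7989, 0.6208, 0.4983, 0.4983, 0.3829.
ρ = 1.2447; 1.2447 > 1 ⇒ diverges.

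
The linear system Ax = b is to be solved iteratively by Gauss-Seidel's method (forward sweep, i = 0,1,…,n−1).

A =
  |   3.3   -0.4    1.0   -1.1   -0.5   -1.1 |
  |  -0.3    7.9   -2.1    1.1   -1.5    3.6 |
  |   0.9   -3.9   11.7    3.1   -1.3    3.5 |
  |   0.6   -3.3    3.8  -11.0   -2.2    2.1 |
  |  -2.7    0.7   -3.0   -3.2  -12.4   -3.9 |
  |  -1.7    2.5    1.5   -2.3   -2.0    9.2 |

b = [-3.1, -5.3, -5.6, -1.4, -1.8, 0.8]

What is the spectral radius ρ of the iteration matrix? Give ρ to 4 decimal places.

Split A = D + L + U, D = diag(3.3, 7.9, 11.7, -11, -12.4, 9.2).
GS T = -(D+L)⁻¹U: row 0 first, T[0,5] = -(-1.1)/(3.3) = +0.3333; later rows by forward substitution.
  T[0,:] = [+0.0000 +0.1212 -0.3030 +0.3333 +0.1515 +0.3333]
  T[1,:] = [+0.0000 +0.0046 +0.2543 -0.1266 +0.1956 -0.4430]
  T[2,:] = [+0.0000 -0.0078 +0.1081 -0.3328 +0.1647 -0.4725]
  T[3,:] = [+0.0000 +0.0025 -0.0555 -0.0588 -0.1935 +0.1788]
  T[4,:] = [+0.0000 -0.0249 +0.0685 +0.0160 -0.0118 -0.3439]
  T[5,:] = [+0.0000 +0.0176 -0.1417 +0.1390 -0.1030 +0.2289]
|eigenvalues of T|: 0.5824, 0.1740, 0.1740, 0.1372, 0.0410, 0.0000.
ρ = 0.5824; 0.5824 < 1: convergent.

0.5824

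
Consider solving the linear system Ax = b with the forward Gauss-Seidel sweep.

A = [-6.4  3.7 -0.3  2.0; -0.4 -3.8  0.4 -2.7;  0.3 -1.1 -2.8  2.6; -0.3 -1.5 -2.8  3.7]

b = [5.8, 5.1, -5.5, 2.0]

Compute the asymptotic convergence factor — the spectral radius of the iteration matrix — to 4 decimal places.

A = D + L + U where D = diag(-6.4, -3.8, -2.8, 3.7).
GS T = -(D+L)⁻¹U: row 0 first, T[0,1] = -(3.7)/(-6.4) = +0.5781; later rows by forward substitution.
  T[0,:] = [+0.0000, +0.5781, -0.0469, +0.3125]
  T[1,:] = [+0.0000, -0.0609, +0.1102, -0.7434]
  T[2,:] = [+0.0000, +0.0858, -0.0483, +1.2541]
  T[3,:] = [+0.0000, +0.0872, +0.0043, +0.6730]
|roots of det(T-λI)|: 0.6099, 0.0867, 0.0867, 0.0000.
ρ = 0.6099; 0.6099 < 1, so it converges for any x₀.

0.6099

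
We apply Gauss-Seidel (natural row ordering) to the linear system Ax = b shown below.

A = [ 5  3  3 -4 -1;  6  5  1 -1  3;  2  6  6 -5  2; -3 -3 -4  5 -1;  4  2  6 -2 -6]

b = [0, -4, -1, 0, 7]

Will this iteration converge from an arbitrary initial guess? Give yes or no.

Split A = D + L + U, D = diag(5, 5, 6, 5, -6).
T_GS = -(D+L)⁻¹U: row 0 first, T[0,2] = -(3)/(5) = -0.6000; later rows by forward substitution.
  T[0,:] = [+0.0000 -0.6000 -0.6000 +0.8000 +0.2000]
  T[1,:] = [+0.0000 +0.7200 +0.5200 -0.7600 -0.8400]
  T[2,:] = [+0.0000 -0.5200 -0.3200 +1.3267 +0.4400]
  T[3,:] = [+0.0000 -0.3440 -0.3040 +1.0853 +0.1680]
  T[4,:] = [+0.0000 -0.5653 -0.4453 +1.2449 +0.2373]
|eigenvalues of T|: 1.3466, 0.3749, 0.1631, 0.1619, 0.0000.
spectral radius ρ = 1.3466; 1.3466 > 1 ⇒ diverges.

no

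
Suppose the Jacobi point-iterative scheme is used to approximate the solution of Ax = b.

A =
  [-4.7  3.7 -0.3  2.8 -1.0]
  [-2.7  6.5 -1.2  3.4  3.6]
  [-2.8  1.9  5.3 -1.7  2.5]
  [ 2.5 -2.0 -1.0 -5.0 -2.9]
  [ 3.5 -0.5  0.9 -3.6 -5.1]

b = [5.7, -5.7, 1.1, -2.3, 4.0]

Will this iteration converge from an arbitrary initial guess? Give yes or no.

no

Write A = D+L+U with D = diag(-4.7, 6.5, 5.3, -5, -5.1).
Jacobi T = -D⁻¹(L+U): T[0,1] = -(3.7)/(-4.7) = +0.7872; T[0,0] = 0.
  T[0,:] = [+0.0000 +0.7872 -0.0638 +0.5957 -0.2128]
  T[1,:] = [+0.4154 +0.0000 +0.1846 -0.5231 -0.5538]
  T[2,:] = [+0.5283 -0.3585 +0.0000 +0.3208 -0.4717]
  T[3,:] = [+0.5000 -0.4000 -0.2000 +0.0000 -0.5800]
  T[4,:] = [+0.6863 -0.0980 +0.1765 -0.7059 +0.0000]
moduli |λ_i(T)| = 1.3775, 0.6936, 0.6936, 0.3813, 0.3813.
ρ(T) = max|λ| = 1.3775; 1.3775 > 1, so it fails to converge.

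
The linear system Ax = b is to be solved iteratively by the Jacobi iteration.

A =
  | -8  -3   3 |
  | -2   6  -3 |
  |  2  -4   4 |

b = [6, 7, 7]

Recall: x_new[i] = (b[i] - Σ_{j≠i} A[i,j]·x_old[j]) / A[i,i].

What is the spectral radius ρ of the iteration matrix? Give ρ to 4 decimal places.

A = D + L + U where D = diag(-8, 6, 4).
T_J = -D⁻¹(L+U): T[2,0] = -(2)/(4) = -0.5000; T[2,2] = 0.
  T[0,:] = [+0.0000 -0.3750 +0.3750]
  T[1,:] = [+0.3333 +0.0000 +0.5000]
  T[2,:] = [-0.5000 +1.0000 +0.0000]
|eigenvalues of T|: 0.7054, 0.5569, 0.5569.
ρ(T) = max|λ| = 0.7054; 0.7054 < 1, so it converges for any x₀.

0.7054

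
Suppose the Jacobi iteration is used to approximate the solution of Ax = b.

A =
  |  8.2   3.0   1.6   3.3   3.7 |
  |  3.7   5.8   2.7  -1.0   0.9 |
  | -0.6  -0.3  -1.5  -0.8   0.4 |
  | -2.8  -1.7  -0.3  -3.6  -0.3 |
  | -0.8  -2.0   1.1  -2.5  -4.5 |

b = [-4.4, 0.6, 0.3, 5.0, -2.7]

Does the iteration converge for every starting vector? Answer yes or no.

no

Write A = D+L+U with D = diag(8.2, 5.8, -1.5, -3.6, -4.5).
Jacobi: T = -D⁻¹(L+U), T[1,2] = -(2.7)/(5.8) = -0.4655; T[1,1] = 0.
  T[0,:] = [+0.0000  -0.3659  -0.1951  -0.4024  -0.4512]
  T[1,:] = [-0.6379  +0.0000  -0.4655  +0.1724  -0.1552]
  T[2,:] = [-0.4000  -0.2000  +0.0000  -0.5333  +0.2667]
  T[3,:] = [-0.7778  -0.4722  -0.0833  +0.0000  -0.0833]
  T[4,:] = [-0.1778  -0.4444  +0.2444  -0.5556  +0.0000]
eigenvalue magnitudes: 1.2021, 0.6829, 0.6829, 0.1821, 0.1291.
ρ(T) = max|λ| = 1.2021; 1.2021 > 1: divergent.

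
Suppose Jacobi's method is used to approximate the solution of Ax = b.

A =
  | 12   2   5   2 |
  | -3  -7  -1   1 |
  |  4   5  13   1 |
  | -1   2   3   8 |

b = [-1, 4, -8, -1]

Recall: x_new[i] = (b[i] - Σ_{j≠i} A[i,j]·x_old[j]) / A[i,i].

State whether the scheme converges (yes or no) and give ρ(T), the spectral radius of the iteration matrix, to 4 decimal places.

yes, ρ = 0.6467

Split A = D + L + U, D = diag(12, -7, 13, 8).
Jacobi T = -D⁻¹(L+U): T[1,2] = -(-1)/(-7) = -0.1429; T[1,1] = 0.
  T[0,:] = [+0.0000  -0.1667  -0.4167  -0.1667]
  T[1,:] = [-0.4286  +0.0000  -0.1429  +0.1429]
  T[2,:] = [-0.3077  -0.3846  +0.0000  -0.0769]
  T[3,:] = [+0.1250  -0.2500  -0.3750  +0.0000]
eigenvalue magnitudes: 0.6467, 0.3395, 0.2951, 0.2951.
ρ = 0.6467; 0.6467 < 1, so it converges for any x₀.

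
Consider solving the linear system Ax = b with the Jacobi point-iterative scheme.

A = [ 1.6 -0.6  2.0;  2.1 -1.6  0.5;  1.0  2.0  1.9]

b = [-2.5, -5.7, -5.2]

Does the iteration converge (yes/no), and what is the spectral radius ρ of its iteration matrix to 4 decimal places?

Write A = D+L+U with D = diag(1.6, -1.6, 1.9).
Jacobi: T = -D⁻¹(L+U), T[1,0] = -(2.1)/(-1.6) = +1.3125; T[1,1] = 0.
  T[0,:] = [+0.0000 +0.3750 -1.2500]
  T[1,:] = [+1.3125 +0.0000 +0.3125]
  T[2,:] = [-0.5263 -1.0526 +0.0000]
eigenvalue magnitudes: 1.4139, 1.0853, 1.0853.
ρ(T) = max|λ| = 1.4139; 1.4139 > 1, so it fails to converge.

no, ρ = 1.4139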